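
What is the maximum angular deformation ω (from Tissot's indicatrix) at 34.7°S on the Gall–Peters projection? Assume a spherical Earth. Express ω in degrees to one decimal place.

17.2°

Gall–Peters is a cylindrical equal-area projection with standard parallels at ±45°. For cylindrical equal-area with standard parallel φ₀, h = cos φ / cos φ₀ and k = cos φ₀ / cos φ, so h·k = 1.
At 34.7°: h = 1.163, k = 0.8601; principal scales a = 1.163, b = 0.8601.
sin(ω/2) = (a − b)/(a + b) = 0.3026/2.023 = 0.1496, so ω = 2 arcsin(0.1496) ≈ 17.2°.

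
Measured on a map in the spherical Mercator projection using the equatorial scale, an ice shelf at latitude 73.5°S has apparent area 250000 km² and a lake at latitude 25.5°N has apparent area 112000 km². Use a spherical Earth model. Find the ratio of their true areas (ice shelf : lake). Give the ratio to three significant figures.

0.221

Since Mercator area scale is 1/cos²φ, the true area equals the apparent area multiplied by cos²φ.
True area of ice shelf: 250000 × cos²(73.5°) = 250000 × 0.08066 = 20170 km².
True area of lake: 112000 × cos²(25.5°) = 112000 × 0.8147 = 91240 km².
Ratio = 20170 / 91240 ≈ 0.221.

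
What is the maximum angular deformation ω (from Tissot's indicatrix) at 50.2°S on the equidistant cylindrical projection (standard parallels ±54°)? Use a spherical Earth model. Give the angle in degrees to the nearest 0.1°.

In the equirectangular projection with standard parallel φ₀ = 54° (x = Rλ cos φ₀, y = Rφ), meridians are true-scale (h = 1) and the parallel scale is k = cos φ₀ / cos φ.
At 50.2°: h = 1.000, k = 0.9183; principal scales a = 1.000, b = 0.9183.
sin(ω/2) = (a − b)/(a + b) = 0.08174/1.918 = 0.04261, so ω = 2 arcsin(0.04261) ≈ 4.9°.

4.9°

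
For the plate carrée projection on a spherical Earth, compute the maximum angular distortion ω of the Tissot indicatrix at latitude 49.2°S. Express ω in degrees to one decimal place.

24.2°

In the plate carrée (x = Rλ, y = Rφ), meridians are true-scale (h = 1) and parallels are stretched by k = sec φ.
At 49.2°: h = 1.000, k = 1.530; principal scales a = 1.530, b = 1.000.
sin(ω/2) = (a − b)/(a + b) = 0.5304/2.530 = 0.2096, so ω = 2 arcsin(0.2096) ≈ 24.2°.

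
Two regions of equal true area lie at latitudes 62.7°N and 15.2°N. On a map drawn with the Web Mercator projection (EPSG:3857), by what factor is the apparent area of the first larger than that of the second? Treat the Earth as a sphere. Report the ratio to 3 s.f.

4.43

On Mercator, area is exaggerated by sec²φ = 1/cos²φ.
At 62.7°: sec²(62.7°) = 1/0.4586² = 4.754.
At 15.2°: sec²(15.2°) = 1/0.9650² = 1.074.
Ratio = 4.754/1.074 = cos²(15.2°)/cos²(62.7°) ≈ 4.43.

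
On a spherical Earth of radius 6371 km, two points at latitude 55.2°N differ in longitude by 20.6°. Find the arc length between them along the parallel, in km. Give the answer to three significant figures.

Arc length along a parallel = R cos φ · Δλ (with Δλ in radians).
= 6371 × cos 55.2° × (20.6° × π/180) = 6371 × 0.5707 × 0.3595 ≈ 1310 km.

1310 km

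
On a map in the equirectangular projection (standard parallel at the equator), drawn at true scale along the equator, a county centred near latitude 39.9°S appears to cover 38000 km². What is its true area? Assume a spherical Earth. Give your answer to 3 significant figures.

29200 km²

For the equirectangular projection with φ₀ = 0 (plate carrée), h = 1 along meridians and k = sec φ along parallels.
Areal scale = h·k = 1 × sec φ; at 39.9°, h = 1.000, k = 1.304, so h·k = 1.304.
True area = apparent / (areal scale) = 38000 / 1.304 ≈ 29200 km².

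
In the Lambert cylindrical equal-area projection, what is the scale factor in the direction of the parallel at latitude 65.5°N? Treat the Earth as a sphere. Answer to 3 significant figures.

2.41

The Lambert cylindrical equal-area projection is the cylindrical equal-area projection with its standard parallel at the equator (φ₀ = 0). Cylindrical equal-area (φ₀ = 0°): h = cos φ / cos 0° along meridians, k = cos 0° / cos φ along parallels; h·k = 1.
k = cos 0° / cos 65.5° = 1.000/0.4147 = 2.411.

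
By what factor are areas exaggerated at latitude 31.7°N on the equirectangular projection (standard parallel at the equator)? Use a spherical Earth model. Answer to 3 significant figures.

1.18

In the plate carrée (x = Rλ, y = Rφ), meridians are true-scale (h = 1) and parallels are stretched by k = sec φ.
Areal scale = h·k = 1 × sec φ; at 31.7°, h = 1.000, k = 1.175, so h·k = 1.175.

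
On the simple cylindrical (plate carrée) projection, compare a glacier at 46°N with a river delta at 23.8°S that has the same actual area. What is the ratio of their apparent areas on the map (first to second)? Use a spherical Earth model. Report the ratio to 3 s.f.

In the plate carrée (x = Rλ, y = Rφ), meridians are true-scale (h = 1) and parallels are stretched by k = sec φ.
Areal scale at 46°: h·k = 1.000 × 1.440 = 1.440.
Areal scale at 23.8°: h·k = 1.000 × 1.093 = 1.093.
Ratio = 1.440/1.093 ≈ 1.32.

1.32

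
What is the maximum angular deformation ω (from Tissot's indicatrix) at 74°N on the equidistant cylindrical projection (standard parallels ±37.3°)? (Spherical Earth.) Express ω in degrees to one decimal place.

In the equirectangular projection with standard parallel φ₀ = 37.3° (x = Rλ cos φ₀, y = Rφ), meridians are true-scale (h = 1) and the parallel scale is k = cos φ₀ / cos φ.
At 74°: h = 1.000, k = 2.886; principal scales a = 2.886, b = 1.000.
sin(ω/2) = (a − b)/(a + b) = 1.886/3.886 = 0.4853, so ω = 2 arcsin(0.4853) ≈ 58.1°.

58.1°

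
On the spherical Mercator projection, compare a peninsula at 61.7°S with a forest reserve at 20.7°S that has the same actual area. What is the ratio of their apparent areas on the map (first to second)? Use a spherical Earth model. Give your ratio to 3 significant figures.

3.89

On Mercator, area is exaggerated by sec²φ = 1/cos²φ.
At 61.7°: sec²(61.7°) = 1/0.4741² = 4.449.
At 20.7°: sec²(20.7°) = 1/0.9354² = 1.143.
Ratio = 4.449/1.143 = cos²(20.7°)/cos²(61.7°) ≈ 3.89.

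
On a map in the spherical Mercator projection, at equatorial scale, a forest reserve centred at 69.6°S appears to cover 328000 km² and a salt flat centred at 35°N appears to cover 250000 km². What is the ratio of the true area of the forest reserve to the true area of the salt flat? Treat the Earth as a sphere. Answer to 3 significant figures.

0.238

Mercator's areal exaggeration is sec²φ; hence true area = (apparent area) · cos²φ.
True area of forest reserve: 328000 × cos²(69.6°) = 328000 × 0.1215 = 39850 km².
True area of salt flat: 250000 × cos²(35°) = 250000 × 0.6710 = 167800 km².
Ratio = 39850 / 167800 ≈ 0.238.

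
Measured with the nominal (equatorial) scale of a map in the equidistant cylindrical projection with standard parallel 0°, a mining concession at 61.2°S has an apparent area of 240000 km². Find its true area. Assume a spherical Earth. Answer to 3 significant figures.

In the plate carrée (x = Rλ, y = Rφ), meridians are true-scale (h = 1) and parallels are stretched by k = sec φ.
Areal scale = h·k = 1 × sec φ; at 61.2°, h = 1.000, k = 2.076, so h·k = 2.076.
True area = apparent / (areal scale) = 240000 / 2.076 ≈ 116000 km².

116000 km²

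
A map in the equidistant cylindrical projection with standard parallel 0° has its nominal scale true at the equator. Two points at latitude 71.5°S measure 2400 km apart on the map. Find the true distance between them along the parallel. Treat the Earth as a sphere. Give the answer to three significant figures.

Plate carrée maps x = Rλ, y = Rφ. The meridian scale is h = 1 and the parallel scale is k = 1/cos φ = sec φ.
Along the parallel at 71.5°, map distances are exaggerated by k = sec 71.5° = 3.152.
True distance = 2400 / 3.152 = 2400 × cos 71.5° ≈ 762 km.

762 km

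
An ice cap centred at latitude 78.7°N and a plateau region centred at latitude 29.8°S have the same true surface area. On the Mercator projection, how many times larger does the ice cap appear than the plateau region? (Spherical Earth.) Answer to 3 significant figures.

19.6

Mercator is conformal with k = sec φ, so areal scale = k² = sec²φ.
At 78.7°: sec²(78.7°) = 1/0.1959² = 26.05.
At 29.8°: sec²(29.8°) = 1/0.8678² = 1.328.
Ratio = 26.05/1.328 = cos²(29.8°)/cos²(78.7°) ≈ 19.6.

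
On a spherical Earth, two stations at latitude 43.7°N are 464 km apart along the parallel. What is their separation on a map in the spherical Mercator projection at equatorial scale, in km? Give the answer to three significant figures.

642 km

Mercator is conformal, so the point scale is isotropic: h = k = sec φ = 1/cos φ.
Along the parallel, k = sec 43.7° = 1/0.7230 = 1.383.
Map distance = 464 × 1.383 ≈ 642 km.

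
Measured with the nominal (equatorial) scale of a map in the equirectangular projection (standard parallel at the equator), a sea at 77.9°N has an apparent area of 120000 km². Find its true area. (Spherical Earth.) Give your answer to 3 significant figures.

For the equirectangular projection with φ₀ = 0 (plate carrée), h = 1 along meridians and k = sec φ along parallels.
Areal scale = h·k = 1 × sec φ; at 77.9°, h = 1.000, k = 4.771, so h·k = 4.771.
True area = apparent / (areal scale) = 120000 / 4.771 ≈ 25200 km².

25200 km²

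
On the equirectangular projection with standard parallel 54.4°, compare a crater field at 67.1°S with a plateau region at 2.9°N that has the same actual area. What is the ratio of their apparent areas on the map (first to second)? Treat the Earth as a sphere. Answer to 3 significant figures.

2.57

In the equirectangular projection with standard parallel φ₀ = 54.4° (x = Rλ cos φ₀, y = Rφ), meridians are true-scale (h = 1) and the parallel scale is k = cos φ₀ / cos φ.
Areal scale at 67.1°: h·k = 1.000 × 1.496 = 1.496.
Areal scale at 2.9°: h·k = 1.000 × 0.5829 = 0.5829.
Ratio = 1.496/0.5829 ≈ 2.57.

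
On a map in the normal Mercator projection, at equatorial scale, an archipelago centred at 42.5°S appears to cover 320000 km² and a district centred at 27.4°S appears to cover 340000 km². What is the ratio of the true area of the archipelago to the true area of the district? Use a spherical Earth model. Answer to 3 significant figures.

0.649

Mercator's areal exaggeration is sec²φ; hence true area = (apparent area) · cos²φ.
True area of archipelago: 320000 × cos²(42.5°) = 320000 × 0.5436 = 173900 km².
True area of district: 340000 × cos²(27.4°) = 340000 × 0.7882 = 268000 km².
Ratio = 173900 / 268000 ≈ 0.649.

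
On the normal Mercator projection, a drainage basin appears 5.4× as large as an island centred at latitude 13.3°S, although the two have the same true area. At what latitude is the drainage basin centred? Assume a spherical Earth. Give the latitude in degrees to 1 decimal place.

65.2°

Mercator areal scale is sec²φ, so apparent-area ratio = sec²φ₁ / sec²φ₂ = cos²φ₂ / cos²φ₁.
cos²φ₂ / cos²φ₁ = 5.4  ⇒  cos φ₁ = cos 13.3° / √5.4 = 0.9732/2.324 = 0.4188.
φ₁ = arccos(0.4188) ≈ 65.2°.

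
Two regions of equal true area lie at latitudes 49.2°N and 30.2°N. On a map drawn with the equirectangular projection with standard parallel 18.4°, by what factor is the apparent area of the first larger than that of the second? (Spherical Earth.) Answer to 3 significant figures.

With standard parallel φ₀ = 18.4°, the equirectangular projection gives x = Rλ cos φ₀, y = Rφ, so h = 1 and k = cos 18.4° / cos φ.
Areal scale at 49.2°: h·k = 1.000 × 1.452 = 1.452.
Areal scale at 30.2°: h·k = 1.000 × 1.098 = 1.098.
Ratio = 1.452/1.098 ≈ 1.32.

1.32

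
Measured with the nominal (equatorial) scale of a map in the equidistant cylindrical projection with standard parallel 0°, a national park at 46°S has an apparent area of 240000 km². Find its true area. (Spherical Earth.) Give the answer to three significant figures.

In the plate carrée (x = Rλ, y = Rφ), meridians are true-scale (h = 1) and parallels are stretched by k = sec φ.
Areal scale = h·k = 1 × sec φ; at 46°, h = 1.000, k = 1.440, so h·k = 1.440.
True area = apparent / (areal scale) = 240000 / 1.440 ≈ 167000 km².

167000 km²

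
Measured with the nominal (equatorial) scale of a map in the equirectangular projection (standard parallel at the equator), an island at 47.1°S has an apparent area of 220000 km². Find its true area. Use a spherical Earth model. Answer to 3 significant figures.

150000 km²

In the plate carrée (x = Rλ, y = Rφ), meridians are true-scale (h = 1) and parallels are stretched by k = sec φ.
Areal scale = h·k = 1 × sec φ; at 47.1°, h = 1.000, k = 1.469, so h·k = 1.469.
True area = apparent / (areal scale) = 220000 / 1.469 ≈ 150000 km².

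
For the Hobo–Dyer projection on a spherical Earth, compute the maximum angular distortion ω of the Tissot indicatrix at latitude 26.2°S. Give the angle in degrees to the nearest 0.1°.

Hobo–Dyer is a cylindrical equal-area projection with standard parallels at ±37.5°. For cylindrical equal-area with standard parallel φ₀, h = cos φ / cos φ₀ and k = cos φ₀ / cos φ, so h·k = 1.
At 26.2°: h = 1.131, k = 0.8842; principal scales a = 1.131, b = 0.8842.
sin(ω/2) = (a − b)/(a + b) = 0.2468/2.015 = 0.1225, so ω = 2 arcsin(0.1225) ≈ 14.1°.

14.1°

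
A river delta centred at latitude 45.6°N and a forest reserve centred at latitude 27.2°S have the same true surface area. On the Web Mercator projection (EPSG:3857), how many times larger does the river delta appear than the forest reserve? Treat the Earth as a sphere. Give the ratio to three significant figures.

1.62

Mercator areal scale is sec²φ.
At 45.6°: sec²(45.6°) = 1/0.6997² = 2.043.
At 27.2°: sec²(27.2°) = 1/0.8894² = 1.264.
Ratio = 2.043/1.264 = cos²(27.2°)/cos²(45.6°) ≈ 1.62.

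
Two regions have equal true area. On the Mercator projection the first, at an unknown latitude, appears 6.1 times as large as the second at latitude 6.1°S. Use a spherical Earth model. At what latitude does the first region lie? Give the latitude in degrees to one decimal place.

66.3°

On Mercator, (apparent₁)/(apparent₂) = sec²φ₁ / sec²φ₂ when true areas are equal.
cos²φ₂ / cos²φ₁ = 6.1  ⇒  cos φ₁ = cos 6.1° / √6.1 = 0.9943/2.470 = 0.4026.
φ₁ = arccos(0.4026) ≈ 66.3°.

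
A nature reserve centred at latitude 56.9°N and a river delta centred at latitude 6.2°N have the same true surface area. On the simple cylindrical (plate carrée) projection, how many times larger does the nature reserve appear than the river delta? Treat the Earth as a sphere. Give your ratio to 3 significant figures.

1.82

For the equirectangular projection with φ₀ = 0 (plate carrée), h = 1 along meridians and k = sec φ along parallels.
Areal scale at 56.9°: h·k = 1.000 × 1.831 = 1.831.
Areal scale at 6.2°: h·k = 1.000 × 1.006 = 1.006.
Ratio = 1.831/1.006 ≈ 1.82.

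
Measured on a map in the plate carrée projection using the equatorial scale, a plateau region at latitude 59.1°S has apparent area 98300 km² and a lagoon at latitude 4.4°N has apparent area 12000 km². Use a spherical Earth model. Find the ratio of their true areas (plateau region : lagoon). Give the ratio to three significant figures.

4.22

On the plate carrée, areal scale = h·k = 1 × sec φ, so true area = apparent × cos φ.
True area of plateau region: 98300 × cos(59.1°) = 98300 × 0.5135 = 50480 km².
True area of lagoon: 12000 × cos(4.4°) = 12000 × 0.9971 = 11960 km².
Ratio = 50480 / 11960 ≈ 4.22.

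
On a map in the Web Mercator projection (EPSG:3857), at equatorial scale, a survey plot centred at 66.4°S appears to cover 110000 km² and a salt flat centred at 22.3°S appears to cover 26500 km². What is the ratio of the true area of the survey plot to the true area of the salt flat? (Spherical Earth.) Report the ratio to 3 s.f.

Since Mercator area scale is 1/cos²φ, the true area equals the apparent area multiplied by cos²φ.
True area of survey plot: 110000 × cos²(66.4°) = 110000 × 0.1603 = 17630 km².
True area of salt flat: 26500 × cos²(22.3°) = 26500 × 0.8560 = 22680 km².
Ratio = 17630 / 22680 ≈ 0.777.

0.777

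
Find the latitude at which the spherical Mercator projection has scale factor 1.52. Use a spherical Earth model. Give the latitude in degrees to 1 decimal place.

Mercator scale is k = sec φ = 1/cos φ.
1/cos φ = 1.52  ⇒  cos φ = 0.6579  ⇒  φ = arccos(0.6579) ≈ 48.9°.

48.9°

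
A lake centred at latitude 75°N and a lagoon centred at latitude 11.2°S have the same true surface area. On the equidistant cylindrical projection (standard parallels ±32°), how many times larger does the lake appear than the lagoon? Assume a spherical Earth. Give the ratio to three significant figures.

With standard parallel φ₀ = 32°, the equirectangular projection gives x = Rλ cos φ₀, y = Rφ, so h = 1 and k = cos 32° / cos φ.
Areal scale at 75°: h·k = 1.000 × 3.277 = 3.277.
Areal scale at 11.2°: h·k = 1.000 × 0.8645 = 0.8645.
Ratio = 3.277/0.8645 ≈ 3.79.

3.79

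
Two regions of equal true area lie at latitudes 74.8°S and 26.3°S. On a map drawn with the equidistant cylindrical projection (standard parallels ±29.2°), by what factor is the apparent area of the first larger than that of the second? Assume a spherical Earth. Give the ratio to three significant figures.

3.42

The equidistant cylindrical projection with φ₀ = 29.2° has h = 1 (meridians true) and k = cos φ₀ / cos φ along parallels.
Areal scale at 74.8°: h·k = 1.000 × 3.329 = 3.329.
Areal scale at 26.3°: h·k = 1.000 × 0.9737 = 0.9737.
Ratio = 3.329/0.9737 ≈ 3.42.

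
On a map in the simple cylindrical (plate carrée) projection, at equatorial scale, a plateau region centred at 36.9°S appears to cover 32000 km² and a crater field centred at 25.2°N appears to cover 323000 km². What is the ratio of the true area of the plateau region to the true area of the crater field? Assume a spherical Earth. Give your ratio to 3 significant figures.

0.0876

Plate carrée has h = 1 and k = sec φ, giving areal scale sec φ; true area = (apparent area) · cos φ.
True area of plateau region: 32000 × cos(36.9°) = 32000 × 0.7997 = 25590 km².
True area of crater field: 323000 × cos(25.2°) = 323000 × 0.9048 = 292300 km².
Ratio = 25590 / 292300 ≈ 0.0876.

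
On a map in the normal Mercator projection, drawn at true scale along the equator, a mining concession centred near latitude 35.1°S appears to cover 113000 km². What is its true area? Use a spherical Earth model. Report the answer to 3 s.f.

The Mercator projection is conformal; its linear scale factor is the same in every direction and equals sec φ = 1/cos φ.
Areal scale = k² = sec²φ = 1/cos²(35.1°) = 1/0.8181² = 1.494.
True area = apparent / (areal scale) = 113000 / 1.494 ≈ 75600 km².

75600 km²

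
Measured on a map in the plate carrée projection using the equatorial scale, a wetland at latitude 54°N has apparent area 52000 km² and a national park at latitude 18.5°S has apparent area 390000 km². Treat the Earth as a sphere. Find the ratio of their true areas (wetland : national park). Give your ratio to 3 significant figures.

Plate carrée has h = 1 and k = sec φ, giving areal scale sec φ; true area = (apparent area) · cos φ.
True area of wetland: 52000 × cos(54°) = 52000 × 0.5878 = 30560 km².
True area of national park: 390000 × cos(18.5°) = 390000 × 0.9483 = 369800 km².
Ratio = 30560 / 369800 ≈ 0.0826.

0.0826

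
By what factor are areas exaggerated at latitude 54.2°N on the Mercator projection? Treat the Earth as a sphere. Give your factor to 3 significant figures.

2.92

For Mercator, h = k = sec φ (a conformal cylindrical projection has a single point scale, 1/cos φ).
Areal scale = k² = sec²φ = 1/cos²(54.2°) = 1/0.5850² = 2.922.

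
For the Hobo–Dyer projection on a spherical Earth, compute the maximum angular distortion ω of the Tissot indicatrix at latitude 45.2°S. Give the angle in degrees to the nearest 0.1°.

Hobo–Dyer is a cylindrical equal-area projection with standard parallels at ±37.5°. A cylindrical equal-area projection with standard parallel φ₀ has meridian scale h = cos φ / cos φ₀ and parallel scale k = cos φ₀ / cos φ (so areas are preserved, h·k = 1).
At 45.2°: h = 0.8882, k = 1.126; principal scales a = 1.126, b = 0.8882.
sin(ω/2) = (a − b)/(a + b) = 0.2377/2.014 = 0.1180, so ω = 2 arcsin(0.1180) ≈ 13.6°.

13.6°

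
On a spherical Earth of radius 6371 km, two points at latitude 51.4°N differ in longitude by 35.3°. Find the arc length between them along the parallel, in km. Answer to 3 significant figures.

Arc length along a parallel = R cos φ · Δλ (with Δλ in radians).
= 6371 × cos 51.4° × (35.3° × π/180) = 6371 × 0.6239 × 0.6161 ≈ 2450 km.

2450 km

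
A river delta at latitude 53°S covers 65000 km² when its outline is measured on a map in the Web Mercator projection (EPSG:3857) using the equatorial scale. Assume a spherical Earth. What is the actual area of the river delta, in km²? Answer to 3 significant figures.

23500 km²

Mercator is conformal, so the point scale is isotropic: h = k = sec φ = 1/cos φ.
Areal scale = k² = sec²φ = 1/cos²(53°) = 1/0.6018² = 2.761.
True area = apparent / (areal scale) = 65000 / 2.761 ≈ 23500 km².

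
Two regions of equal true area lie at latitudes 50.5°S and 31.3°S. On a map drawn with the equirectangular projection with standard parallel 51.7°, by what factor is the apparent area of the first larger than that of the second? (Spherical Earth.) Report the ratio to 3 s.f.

1.34

With standard parallel φ₀ = 51.7°, the equirectangular projection gives x = Rλ cos φ₀, y = Rφ, so h = 1 and k = cos 51.7° / cos φ.
Areal scale at 50.5°: h·k = 1.000 × 0.9744 = 0.9744.
Areal scale at 31.3°: h·k = 1.000 × 0.7253 = 0.7253.
Ratio = 0.9744/0.7253 ≈ 1.34.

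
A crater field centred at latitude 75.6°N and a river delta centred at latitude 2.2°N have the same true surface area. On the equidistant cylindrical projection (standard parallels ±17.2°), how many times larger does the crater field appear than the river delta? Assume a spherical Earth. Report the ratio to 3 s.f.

4.02

With standard parallel φ₀ = 17.2°, the equirectangular projection gives x = Rλ cos φ₀, y = Rφ, so h = 1 and k = cos 17.2° / cos φ.
Areal scale at 75.6°: h·k = 1.000 × 3.841 = 3.841.
Areal scale at 2.2°: h·k = 1.000 × 0.9560 = 0.9560.
Ratio = 3.841/0.9560 ≈ 4.02.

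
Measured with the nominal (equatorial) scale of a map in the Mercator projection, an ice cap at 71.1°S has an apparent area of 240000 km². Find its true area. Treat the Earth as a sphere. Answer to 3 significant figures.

For Mercator, h = k = sec φ (a conformal cylindrical projection has a single point scale, 1/cos φ).
Areal scale = k² = sec²φ = 1/cos²(71.1°) = 1/0.3239² = 9.531.
True area = apparent / (areal scale) = 240000 / 9.531 ≈ 25200 km².

25200 km²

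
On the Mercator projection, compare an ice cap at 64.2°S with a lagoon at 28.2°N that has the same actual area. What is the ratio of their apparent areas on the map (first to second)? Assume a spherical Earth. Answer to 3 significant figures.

4.10

Mercator areal scale is sec²φ.
At 64.2°: sec²(64.2°) = 1/0.4352² = 5.279.
At 28.2°: sec²(28.2°) = 1/0.8813² = 1.288.
Ratio = 5.279/1.288 = cos²(28.2°)/cos²(64.2°) ≈ 4.10.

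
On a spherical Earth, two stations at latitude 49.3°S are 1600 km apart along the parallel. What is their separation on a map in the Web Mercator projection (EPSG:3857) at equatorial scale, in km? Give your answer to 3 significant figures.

The Mercator projection is conformal; its linear scale factor is the same in every direction and equals sec φ = 1/cos φ.
Along the parallel, k = sec 49.3° = 1/0.6521 = 1.534.
Map distance = 1600 × 1.534 ≈ 2450 km.

2450 km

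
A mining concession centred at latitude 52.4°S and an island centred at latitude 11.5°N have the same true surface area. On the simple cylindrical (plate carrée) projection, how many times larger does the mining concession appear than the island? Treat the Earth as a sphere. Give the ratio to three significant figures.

1.61

For the equirectangular projection with φ₀ = 0 (plate carrée), h = 1 along meridians and k = sec φ along parallels.
Areal scale at 52.4°: h·k = 1.000 × 1.639 = 1.639.
Areal scale at 11.5°: h·k = 1.000 × 1.020 = 1.020.
Ratio = 1.639/1.020 ≈ 1.61.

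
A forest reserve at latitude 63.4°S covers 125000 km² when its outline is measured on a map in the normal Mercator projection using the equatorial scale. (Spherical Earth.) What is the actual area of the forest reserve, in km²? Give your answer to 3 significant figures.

25100 km²

Mercator is conformal, so the point scale is isotropic: h = k = sec φ = 1/cos φ.
Areal scale = k² = sec²φ = 1/cos²(63.4°) = 1/0.4478² = 4.988.
True area = apparent / (areal scale) = 125000 / 4.988 ≈ 25100 km².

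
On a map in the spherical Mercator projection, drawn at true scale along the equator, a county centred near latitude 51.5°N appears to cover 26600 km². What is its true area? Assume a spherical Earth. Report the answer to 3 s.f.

10300 km²

For Mercator, h = k = sec φ (a conformal cylindrical projection has a single point scale, 1/cos φ).
Areal scale = k² = sec²φ = 1/cos²(51.5°) = 1/0.6225² = 2.580.
True area = apparent / (areal scale) = 26600 / 2.580 ≈ 10300 km².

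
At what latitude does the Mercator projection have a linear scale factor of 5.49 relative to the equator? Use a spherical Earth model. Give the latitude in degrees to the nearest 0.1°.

79.5°

Mercator scale is k = sec φ = 1/cos φ.
1/cos φ = 5.49  ⇒  cos φ = 0.1821  ⇒  φ = arccos(0.1821) ≈ 79.5°.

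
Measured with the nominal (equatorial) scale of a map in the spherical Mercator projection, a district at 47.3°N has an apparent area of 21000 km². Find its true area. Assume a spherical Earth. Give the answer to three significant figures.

For Mercator, h = k = sec φ (a conformal cylindrical projection has a single point scale, 1/cos φ).
Areal scale = k² = sec²φ = 1/cos²(47.3°) = 1/0.6782² = 2.174.
True area = apparent / (areal scale) = 21000 / 2.174 ≈ 9660 km².

9660 km²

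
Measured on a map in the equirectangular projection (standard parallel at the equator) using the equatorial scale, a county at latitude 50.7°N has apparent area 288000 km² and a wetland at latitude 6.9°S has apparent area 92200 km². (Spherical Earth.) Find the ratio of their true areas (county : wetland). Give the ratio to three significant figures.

1.99

Plate carrée has h = 1 and k = sec φ, giving areal scale sec φ; true area = (apparent area) · cos φ.
True area of county: 288000 × cos(50.7°) = 288000 × 0.6334 = 182400 km².
True area of wetland: 92200 × cos(6.9°) = 92200 × 0.9928 = 91530 km².
Ratio = 182400 / 91530 ≈ 1.99.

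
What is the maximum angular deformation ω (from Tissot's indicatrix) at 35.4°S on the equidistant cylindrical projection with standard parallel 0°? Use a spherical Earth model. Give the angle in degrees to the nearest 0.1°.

11.7°

For the equirectangular projection with φ₀ = 0 (plate carrée), h = 1 along meridians and k = sec φ along parallels.
At 35.4°: h = 1.000, k = 1.227; principal scales a = 1.227, b = 1.000.
sin(ω/2) = (a − b)/(a + b) = 0.2268/2.227 = 0.1019, so ω = 2 arcsin(0.1019) ≈ 11.7°.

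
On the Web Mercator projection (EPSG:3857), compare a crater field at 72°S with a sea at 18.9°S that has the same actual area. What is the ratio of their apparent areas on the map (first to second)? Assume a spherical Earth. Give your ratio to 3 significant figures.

Mercator areal scale is sec²φ.
At 72°: sec²(72°) = 1/0.3090² = 10.47.
At 18.9°: sec²(18.9°) = 1/0.9461² = 1.117.
Ratio = 10.47/1.117 = cos²(18.9°)/cos²(72°) ≈ 9.37.

9.37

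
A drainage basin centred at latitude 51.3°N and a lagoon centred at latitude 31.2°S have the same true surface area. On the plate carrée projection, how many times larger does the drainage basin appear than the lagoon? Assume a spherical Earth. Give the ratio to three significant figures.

For the equirectangular projection with φ₀ = 0 (plate carrée), h = 1 along meridians and k = sec φ along parallels.
Areal scale at 51.3°: h·k = 1.000 × 1.599 = 1.599.
Areal scale at 31.2°: h·k = 1.000 × 1.169 = 1.169.
Ratio = 1.599/1.169 ≈ 1.37.

1.37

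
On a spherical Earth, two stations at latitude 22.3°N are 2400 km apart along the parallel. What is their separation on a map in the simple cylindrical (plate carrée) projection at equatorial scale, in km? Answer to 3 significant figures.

2590 km

In the plate carrée (x = Rλ, y = Rφ), meridians are true-scale (h = 1) and parallels are stretched by k = sec φ.
Along the parallel, k = sec 22.3° = 1/0.9252 = 1.081.
Map distance = 2400 × 1.081 ≈ 2590 km.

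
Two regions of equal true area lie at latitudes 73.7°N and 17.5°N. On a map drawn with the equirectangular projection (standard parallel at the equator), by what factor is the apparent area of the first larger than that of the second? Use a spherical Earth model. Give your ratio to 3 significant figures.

3.40

In the plate carrée (x = Rλ, y = Rφ), meridians are true-scale (h = 1) and parallels are stretched by k = sec φ.
Areal scale at 73.7°: h·k = 1.000 × 3.563 = 3.563.
Areal scale at 17.5°: h·k = 1.000 × 1.049 = 1.049.
Ratio = 3.563/1.049 ≈ 3.40.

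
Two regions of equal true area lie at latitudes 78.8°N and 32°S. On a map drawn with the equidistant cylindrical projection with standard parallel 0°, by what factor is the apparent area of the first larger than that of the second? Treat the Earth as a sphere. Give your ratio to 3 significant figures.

In the plate carrée (x = Rλ, y = Rφ), meridians are true-scale (h = 1) and parallels are stretched by k = sec φ.
Areal scale at 78.8°: h·k = 1.000 × 5.148 = 5.148.
Areal scale at 32°: h·k = 1.000 × 1.179 = 1.179.
Ratio = 5.148/1.179 ≈ 4.37.

4.37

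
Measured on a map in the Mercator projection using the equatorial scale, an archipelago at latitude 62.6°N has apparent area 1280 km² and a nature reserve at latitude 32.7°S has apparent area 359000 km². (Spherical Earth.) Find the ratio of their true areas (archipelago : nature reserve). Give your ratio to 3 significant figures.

0.00107

Since Mercator area scale is 1/cos²φ, the true area equals the apparent area multiplied by cos²φ.
True area of archipelago: 1280 × cos²(62.6°) = 1280 × 0.2118 = 271.1 km².
True area of nature reserve: 359000 × cos²(32.7°) = 359000 × 0.7081 = 254200 km².
Ratio = 271.1 / 254200 ≈ 0.00107.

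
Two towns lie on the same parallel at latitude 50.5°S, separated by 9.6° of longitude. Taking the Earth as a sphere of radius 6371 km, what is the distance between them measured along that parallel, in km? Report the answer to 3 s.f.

679 km

Arc length along a parallel = R cos φ · Δλ (with Δλ in radians).
= 6371 × cos 50.5° × (9.6° × π/180) = 6371 × 0.6361 × 0.1676 ≈ 679 km.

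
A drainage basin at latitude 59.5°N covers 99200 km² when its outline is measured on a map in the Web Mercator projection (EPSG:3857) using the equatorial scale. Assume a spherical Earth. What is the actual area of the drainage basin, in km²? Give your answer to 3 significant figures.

25600 km²

The Mercator projection is conformal; its linear scale factor is the same in every direction and equals sec φ = 1/cos φ.
Areal scale = k² = sec²φ = 1/cos²(59.5°) = 1/0.5075² = 3.882.
True area = apparent / (areal scale) = 99200 / 3.882 ≈ 25600 km².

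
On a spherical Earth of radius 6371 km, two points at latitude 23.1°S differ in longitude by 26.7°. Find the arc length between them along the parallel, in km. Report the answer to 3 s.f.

Arc length along a parallel = R cos φ · Δλ (with Δλ in radians).
= 6371 × cos 23.1° × (26.7° × π/180) = 6371 × 0.9198 × 0.4660 ≈ 2730 km.

2730 km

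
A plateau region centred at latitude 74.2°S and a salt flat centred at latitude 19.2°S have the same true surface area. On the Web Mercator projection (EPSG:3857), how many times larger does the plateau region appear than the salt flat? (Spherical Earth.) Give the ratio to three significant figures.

12.0

Mercator areal scale is sec²φ.
At 74.2°: sec²(74.2°) = 1/0.2723² = 13.49.
At 19.2°: sec²(19.2°) = 1/0.9444² = 1.121.
Ratio = 13.49/1.121 = cos²(19.2°)/cos²(74.2°) ≈ 12.0.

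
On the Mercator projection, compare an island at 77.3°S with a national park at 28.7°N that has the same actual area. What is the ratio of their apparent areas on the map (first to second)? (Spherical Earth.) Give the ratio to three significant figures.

Mercator areal scale is sec²φ.
At 77.3°: sec²(77.3°) = 1/0.2198² = 20.69.
At 28.7°: sec²(28.7°) = 1/0.8771² = 1.300.
Ratio = 20.69/1.300 = cos²(28.7°)/cos²(77.3°) ≈ 15.9.

15.9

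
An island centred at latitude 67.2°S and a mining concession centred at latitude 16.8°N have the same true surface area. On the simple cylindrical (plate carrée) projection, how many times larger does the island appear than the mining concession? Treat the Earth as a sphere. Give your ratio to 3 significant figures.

Plate carrée maps x = Rλ, y = Rφ. The meridian scale is h = 1 and the parallel scale is k = 1/cos φ = sec φ.
Areal scale at 67.2°: h·k = 1.000 × 2.581 = 2.581.
Areal scale at 16.8°: h·k = 1.000 × 1.045 = 1.045.
Ratio = 2.581/1.045 ≈ 2.47.

2.47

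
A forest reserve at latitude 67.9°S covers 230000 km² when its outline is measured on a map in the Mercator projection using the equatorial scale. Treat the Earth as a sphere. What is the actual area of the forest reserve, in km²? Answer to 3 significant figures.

32600 km²

The Mercator projection is conformal; its linear scale factor is the same in every direction and equals sec φ = 1/cos φ.
Areal scale = k² = sec²φ = 1/cos²(67.9°) = 1/0.3762² = 7.065.
True area = apparent / (areal scale) = 230000 / 7.065 ≈ 32600 km².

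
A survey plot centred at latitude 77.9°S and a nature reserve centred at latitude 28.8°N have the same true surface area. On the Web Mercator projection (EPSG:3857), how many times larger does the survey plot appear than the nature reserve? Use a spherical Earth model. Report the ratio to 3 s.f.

17.5

Mercator areal scale is sec²φ.
At 77.9°: sec²(77.9°) = 1/0.2096² = 22.76.
At 28.8°: sec²(28.8°) = 1/0.8763² = 1.302.
Ratio = 22.76/1.302 = cos²(28.8°)/cos²(77.9°) ≈ 17.5.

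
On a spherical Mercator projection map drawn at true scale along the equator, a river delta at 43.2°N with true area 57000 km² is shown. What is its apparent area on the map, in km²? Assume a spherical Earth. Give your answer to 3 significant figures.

107000 km²

For Mercator, h = k = sec φ (a conformal cylindrical projection has a single point scale, 1/cos φ).
Areal scale = k² = sec²φ = 1/cos²(43.2°) = 1/0.7290² = 1.882.
Apparent area = 57000 × 1.882 ≈ 107000 km².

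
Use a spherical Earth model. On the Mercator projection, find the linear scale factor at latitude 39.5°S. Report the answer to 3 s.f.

1.30

The Mercator projection is conformal; its linear scale factor is the same in every direction and equals sec φ = 1/cos φ.
k = 1/cos 39.5° = 1/0.7716 = 1.296.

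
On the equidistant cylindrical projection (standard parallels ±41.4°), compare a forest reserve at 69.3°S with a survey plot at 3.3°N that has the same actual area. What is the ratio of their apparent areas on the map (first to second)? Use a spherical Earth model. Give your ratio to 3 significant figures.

The equidistant cylindrical projection with φ₀ = 41.4° has h = 1 (meridians true) and k = cos φ₀ / cos φ along parallels.
Areal scale at 69.3°: h·k = 1.000 × 2.122 = 2.122.
Areal scale at 3.3°: h·k = 1.000 × 0.7514 = 0.7514.
Ratio = 2.122/0.7514 ≈ 2.82.

2.82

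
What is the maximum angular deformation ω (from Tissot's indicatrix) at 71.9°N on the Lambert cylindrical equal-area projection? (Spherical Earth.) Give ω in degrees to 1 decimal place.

The Lambert cylindrical equal-area projection is the cylindrical equal-area projection with its standard parallel at the equator (φ₀ = 0). For cylindrical equal-area with standard parallel φ₀, h = cos φ / cos φ₀ and k = cos φ₀ / cos φ, so h·k = 1.
At 71.9°: h = 0.3107, k = 3.219; principal scales a = 3.219, b = 0.3107.
sin(ω/2) = (a − b)/(a + b) = 2.908/3.529 = 0.8240, so ω = 2 arcsin(0.8240) ≈ 111.0°.

111.0°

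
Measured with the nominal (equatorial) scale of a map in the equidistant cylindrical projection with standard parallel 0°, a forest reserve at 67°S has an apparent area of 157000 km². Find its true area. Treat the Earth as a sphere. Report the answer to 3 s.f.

61300 km²

In the plate carrée (x = Rλ, y = Rφ), meridians are true-scale (h = 1) and parallels are stretched by k = sec φ.
Areal scale = h·k = 1 × sec φ; at 67°, h = 1.000, k = 2.559, so h·k = 2.559.
True area = apparent / (areal scale) = 157000 / 2.559 ≈ 61300 km².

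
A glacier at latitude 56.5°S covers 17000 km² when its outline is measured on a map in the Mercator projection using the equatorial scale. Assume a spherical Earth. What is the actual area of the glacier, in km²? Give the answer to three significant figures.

5180 km²

The Mercator projection is conformal; its linear scale factor is the same in every direction and equals sec φ = 1/cos φ.
Areal scale = k² = sec²φ = 1/cos²(56.5°) = 1/0.5519² = 3.283.
True area = apparent / (areal scale) = 17000 / 3.283 ≈ 5180 km².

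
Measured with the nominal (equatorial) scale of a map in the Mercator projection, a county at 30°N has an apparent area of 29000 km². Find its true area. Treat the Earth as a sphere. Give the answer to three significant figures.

Mercator is conformal, so the point scale is isotropic: h = k = sec φ = 1/cos φ.
Areal scale = k² = sec²φ = 1/cos²(30°) = 1/0.8660² = 1.333.
True area = apparent / (areal scale) = 29000 / 1.333 ≈ 21800 km².

21800 km²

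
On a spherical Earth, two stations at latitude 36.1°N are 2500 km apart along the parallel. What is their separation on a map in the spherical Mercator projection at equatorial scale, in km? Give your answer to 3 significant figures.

For Mercator, h = k = sec φ (a conformal cylindrical projection has a single point scale, 1/cos φ).
Along the parallel, k = sec 36.1° = 1/0.8080 = 1.238.
Map distance = 2500 × 1.238 ≈ 3090 km.

3090 km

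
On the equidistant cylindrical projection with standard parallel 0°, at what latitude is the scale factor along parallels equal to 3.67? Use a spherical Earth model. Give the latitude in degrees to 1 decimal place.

Plate carrée: h = 1, k = sec φ along parallels.
sec φ = 3.67  ⇒  cos φ = 0.2725  ⇒  φ ≈ 74.2°.

74.2°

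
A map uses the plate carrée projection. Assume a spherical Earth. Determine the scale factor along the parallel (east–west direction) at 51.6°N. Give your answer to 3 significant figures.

1.61

In the plate carrée (x = Rλ, y = Rφ), meridians are true-scale (h = 1) and parallels are stretched by k = sec φ.
k = 1/cos 51.6° = 1/0.6211 = 1.610.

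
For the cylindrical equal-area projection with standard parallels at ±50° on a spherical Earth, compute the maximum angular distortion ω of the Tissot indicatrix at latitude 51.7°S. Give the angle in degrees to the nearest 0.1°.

4.2°

Cylindrical equal-area (φ₀ = 50°): h = cos φ / cos 50° along meridians, k = cos 50° / cos φ along parallels; h·k = 1.
At 51.7°: h = 0.9642, k = 1.037; principal scales a = 1.037, b = 0.9642.
sin(ω/2) = (a − b)/(a + b) = 0.07292/2.001 = 0.03644, so ω = 2 arcsin(0.03644) ≈ 4.2°.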